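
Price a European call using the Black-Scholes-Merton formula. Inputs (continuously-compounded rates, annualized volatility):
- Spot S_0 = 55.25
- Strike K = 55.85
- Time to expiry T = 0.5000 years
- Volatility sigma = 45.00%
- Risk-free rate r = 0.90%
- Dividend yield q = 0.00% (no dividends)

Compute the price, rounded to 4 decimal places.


Answer: Price = 6.8329

Derivation:
d1 = (ln(S/K) + (r - q + 0.5*sigma^2) * T) / (sigma * sqrt(T)) = 0.13929631
d2 = d1 - sigma * sqrt(T) = -0.17890174
exp(-rT) = 0.99551011; exp(-qT) = 1.00000000
C = S_0 * exp(-qT) * N(d1) - K * exp(-rT) * N(d2)
N(d1) = 0.55539200; N(d2) = 0.42900743
C = 55.2500 * 1.00000000 * 0.55539200 - 55.8500 * 0.99551011 * 0.42900743 = 6.8329


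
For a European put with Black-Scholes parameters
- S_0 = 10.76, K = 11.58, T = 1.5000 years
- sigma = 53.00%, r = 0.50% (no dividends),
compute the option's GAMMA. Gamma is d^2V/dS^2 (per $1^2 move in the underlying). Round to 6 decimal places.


d1 = 0.2229668568; d2 = -0.4261479251
phi(d1) = 0.3891479619; exp(-qT) = 1.0000000000; exp(-rT) = 0.9925280548
Gamma = exp(-qT) * phi(d1) / (S * sigma * sqrt(T)) = 1.0000000000 * 0.3891479619 / (10.7600 * 0.5300 * 1.2247448714) = 0.055716

Answer: Gamma = 0.055716


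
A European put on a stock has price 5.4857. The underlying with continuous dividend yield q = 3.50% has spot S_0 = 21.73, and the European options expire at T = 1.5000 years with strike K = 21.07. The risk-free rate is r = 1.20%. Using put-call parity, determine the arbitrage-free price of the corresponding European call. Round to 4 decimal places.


Put-call parity: C - P = S_0 * exp(-qT) - K * exp(-rT).
S_0 * exp(-qT) = 21.7300 * 0.94885432 = 20.61860440
K * exp(-rT) = 21.0700 * 0.98216103 = 20.69413295
C = P + S*exp(-qT) - K*exp(-rT)
C = 5.4857 + 20.61860440 - 20.69413295 = 5.4102

Answer: Call price = 5.4102


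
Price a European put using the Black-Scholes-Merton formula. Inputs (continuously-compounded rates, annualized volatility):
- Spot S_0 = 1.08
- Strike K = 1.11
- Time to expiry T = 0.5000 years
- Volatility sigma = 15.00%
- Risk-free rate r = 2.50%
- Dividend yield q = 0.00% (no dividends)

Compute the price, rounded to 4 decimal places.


d1 = (ln(S/K) + (r - q + 0.5*sigma^2) * T) / (sigma * sqrt(T)) = -0.08743587
d2 = d1 - sigma * sqrt(T) = -0.19350188
exp(-rT) = 0.98757780; exp(-qT) = 1.00000000
P = K * exp(-rT) * N(-d2) - S_0 * exp(-qT) * N(-d1)
N(-d1) = 0.53483747; N(-d2) = 0.57671703
P = 1.1100 * 0.98757780 * 0.57671703 - 1.0800 * 1.00000000 * 0.53483747 = 0.0546

Answer: Price = 0.0546


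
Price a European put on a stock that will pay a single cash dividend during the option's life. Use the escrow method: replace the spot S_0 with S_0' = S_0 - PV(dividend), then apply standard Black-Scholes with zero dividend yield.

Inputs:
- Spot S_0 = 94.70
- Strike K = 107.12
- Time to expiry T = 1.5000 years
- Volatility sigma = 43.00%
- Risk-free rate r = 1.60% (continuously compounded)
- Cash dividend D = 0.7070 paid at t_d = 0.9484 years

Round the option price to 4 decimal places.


Answer: Price = 26.3216

Derivation:
PV(D) = D * exp(-r * t_d) = 0.7070 * 0.98494015 = 0.69635269
S_0' = S_0 - PV(D) = 94.7000 - 0.69635269 = 94.00364731
d1 = (ln(S_0'/K) + (r + sigma^2/2)*T) / (sigma*sqrt(T)) = 0.06087434
d2 = d1 - sigma*sqrt(T) = -0.46576595
exp(-rT) = 0.97628571
N(-d1) = 0.47572964; N(-d2) = 0.67930848
P = K * exp(-rT) * N(-d2) - S_0' * N(-d1) = 107.1200 * 0.97628571 * 0.67930848 - 94.00364731 * 0.47572964 = 26.3216


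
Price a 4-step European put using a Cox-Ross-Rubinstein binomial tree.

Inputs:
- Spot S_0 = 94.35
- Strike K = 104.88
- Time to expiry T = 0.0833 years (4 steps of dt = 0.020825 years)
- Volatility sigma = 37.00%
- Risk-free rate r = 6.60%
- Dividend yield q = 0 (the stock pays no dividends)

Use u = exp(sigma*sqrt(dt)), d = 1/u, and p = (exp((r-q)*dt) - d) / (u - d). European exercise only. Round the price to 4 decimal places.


dt = T/N = 0.020825
u = exp(sigma*sqrt(dt)) = 1.054845; d = 1/u = 0.948006
p = (exp((r-q)*dt) - d) / (u - d) = 0.499528
Discount per step: exp(-r*dt) = 0.998626
Stock lattice S(k, i) with i counting down-moves:
  k=0: S(0,0) = 94.3500
  k=1: S(1,0) = 99.5247; S(1,1) = 89.4444
  k=2: S(2,0) = 104.9831; S(2,1) = 94.3500; S(2,2) = 84.7938
  k=3: S(3,0) = 110.7410; S(3,1) = 99.5247; S(3,2) = 89.4444; S(3,3) = 80.3851
  k=4: S(4,0) = 116.8146; S(4,1) = 104.9831; S(4,2) = 94.3500; S(4,3) = 84.7938; S(4,4) = 76.2056
Terminal payoffs V(N, i) = max(K - S_T, 0):
  V(4,0) = 0.000000; V(4,1) = 0.000000; V(4,2) = 10.530000; V(4,3) = 20.086165; V(4,4) = 28.674442
Backward induction: V(k, i) = exp(-r*dt) * [p * V(k+1, i) + (1-p) * V(k+1, i+1)].
  V(3,0) = exp(-r*dt) * [p*0.000000 + (1-p)*0.000000] = 0.000000
  V(3,1) = exp(-r*dt) * [p*0.000000 + (1-p)*10.530000] = 5.262731
  V(3,2) = exp(-r*dt) * [p*10.530000 + (1-p)*20.086165] = 15.291560
  V(3,3) = exp(-r*dt) * [p*20.086165 + (1-p)*28.674442] = 24.350864
  V(2,0) = exp(-r*dt) * [p*0.000000 + (1-p)*5.262731] = 2.630231
  V(2,1) = exp(-r*dt) * [p*5.262731 + (1-p)*15.291560] = 10.267755
  V(2,2) = exp(-r*dt) * [p*15.291560 + (1-p)*24.350864] = 19.798257
  V(1,0) = exp(-r*dt) * [p*2.630231 + (1-p)*10.267755] = 6.443735
  V(1,1) = exp(-r*dt) * [p*10.267755 + (1-p)*19.798257] = 15.016849
  V(0,0) = exp(-r*dt) * [p*6.443735 + (1-p)*15.016849] = 10.719594

Answer: Price = V(0,0) = 10.7196


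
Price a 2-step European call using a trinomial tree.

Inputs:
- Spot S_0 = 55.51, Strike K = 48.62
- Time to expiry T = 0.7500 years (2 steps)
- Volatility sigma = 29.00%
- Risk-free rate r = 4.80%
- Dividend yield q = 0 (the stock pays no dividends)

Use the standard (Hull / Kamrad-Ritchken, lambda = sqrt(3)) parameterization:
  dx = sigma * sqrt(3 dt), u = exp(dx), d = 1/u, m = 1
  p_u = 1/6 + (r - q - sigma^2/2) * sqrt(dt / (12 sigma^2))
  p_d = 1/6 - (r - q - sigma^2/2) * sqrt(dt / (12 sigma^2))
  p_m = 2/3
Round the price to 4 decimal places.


Answer: Price = V(0,0) = 10.7236

Derivation:
dt = T/N = 0.375000; dx = sigma*sqrt(3*dt) = 0.307591
u = exp(dx) = 1.360145; d = 1/u = 0.735216
p_u = 0.170294, p_m = 0.666667, p_d = 0.163040
Discount per step: exp(-r*dt) = 0.982161
Stock lattice S(k, j) with j the centered position index:
  k=0: S(0,+0) = 55.5100
  k=1: S(1,-1) = 40.8118; S(1,+0) = 55.5100; S(1,+1) = 75.5017
  k=2: S(2,-2) = 30.0055; S(2,-1) = 40.8118; S(2,+0) = 55.5100; S(2,+1) = 75.5017; S(2,+2) = 102.6932
Terminal payoffs V(N, j) = max(S_T - K, 0):
  V(2,-2) = 0.000000; V(2,-1) = 0.000000; V(2,+0) = 6.890000; V(2,+1) = 26.881659; V(2,+2) = 54.073219
Backward induction: V(k, j) = exp(-r*dt) * [p_u * V(k+1, j+1) + p_m * V(k+1, j) + p_d * V(k+1, j-1)]
  V(1,-1) = exp(-r*dt) * [p_u*6.890000 + p_m*0.000000 + p_d*0.000000] = 1.152392
  V(1,+0) = exp(-r*dt) * [p_u*26.881659 + p_m*6.890000 + p_d*0.000000] = 9.007506
  V(1,+1) = exp(-r*dt) * [p_u*54.073219 + p_m*26.881659 + p_d*6.890000] = 27.748774
  V(0,+0) = exp(-r*dt) * [p_u*27.748774 + p_m*9.007506 + p_d*1.152392] = 10.723558


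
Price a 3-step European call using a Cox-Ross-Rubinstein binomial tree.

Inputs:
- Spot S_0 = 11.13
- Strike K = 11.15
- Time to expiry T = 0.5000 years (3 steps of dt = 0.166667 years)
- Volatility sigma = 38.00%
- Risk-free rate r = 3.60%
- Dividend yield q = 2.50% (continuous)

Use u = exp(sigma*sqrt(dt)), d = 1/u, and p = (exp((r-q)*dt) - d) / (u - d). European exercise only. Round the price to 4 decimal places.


Answer: Price = V(0,0) = 1.2918

Derivation:
dt = T/N = 0.166667
u = exp(sigma*sqrt(dt)) = 1.167815; d = 1/u = 0.856300
p = (exp((r-q)*dt) - d) / (u - d) = 0.467185
Discount per step: exp(-r*dt) = 0.994018
Stock lattice S(k, i) with i counting down-moves:
  k=0: S(0,0) = 11.1300
  k=1: S(1,0) = 12.9978; S(1,1) = 9.5306
  k=2: S(2,0) = 15.1790; S(2,1) = 11.1300; S(2,2) = 8.1611
  k=3: S(3,0) = 17.7263; S(3,1) = 12.9978; S(3,2) = 9.5306; S(3,3) = 6.9883
Terminal payoffs V(N, i) = max(S_T - K, 0):
  V(3,0) = 6.576261; V(3,1) = 1.847779; V(3,2) = 0.000000; V(3,3) = 0.000000
Backward induction: V(k, i) = exp(-r*dt) * [p * V(k+1, i) + (1-p) * V(k+1, i+1)].
  V(2,0) = exp(-r*dt) * [p*6.576261 + (1-p)*1.847779] = 4.032585
  V(2,1) = exp(-r*dt) * [p*1.847779 + (1-p)*0.000000] = 0.858090
  V(2,2) = exp(-r*dt) * [p*0.000000 + (1-p)*0.000000] = 0.000000
  V(1,0) = exp(-r*dt) * [p*4.032585 + (1-p)*0.858090] = 2.327160
  V(1,1) = exp(-r*dt) * [p*0.858090 + (1-p)*0.000000] = 0.398488
  V(0,0) = exp(-r*dt) * [p*2.327160 + (1-p)*0.398488] = 1.291760


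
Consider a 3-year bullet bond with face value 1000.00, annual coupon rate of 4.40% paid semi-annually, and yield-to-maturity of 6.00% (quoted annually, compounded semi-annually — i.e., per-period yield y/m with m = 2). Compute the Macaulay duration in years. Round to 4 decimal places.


Answer: Macaulay duration = 2.8389 years

Derivation:
Coupon per period c = face * coupon_rate / m = 22.000000
Periods per year m = 2; per-period yield y/m = 0.030000
Number of cashflows N = 6
Cashflows (t years, CF_t, discount factor 1/(1+y/m)^(m*t), PV):
  t = 0.5000: CF_t = 22.000000, DF = 0.970874, PV = 21.359223
  t = 1.0000: CF_t = 22.000000, DF = 0.942596, PV = 20.737110
  t = 1.5000: CF_t = 22.000000, DF = 0.915142, PV = 20.133117
  t = 2.0000: CF_t = 22.000000, DF = 0.888487, PV = 19.546715
  t = 2.5000: CF_t = 22.000000, DF = 0.862609, PV = 18.977393
  t = 3.0000: CF_t = 1022.000000, DF = 0.837484, PV = 855.908910
Price P = sum_t PV_t = 956.662468
Macaulay numerator sum_t t * PV_t:
  t * PV_t at t = 0.5000: 10.679612
  t * PV_t at t = 1.0000: 20.737110
  t * PV_t at t = 1.5000: 30.199675
  t * PV_t at t = 2.0000: 39.093430
  t * PV_t at t = 2.5000: 47.443483
  t * PV_t at t = 3.0000: 2567.726731
Macaulay duration D = (sum_t t * PV_t) / P = 2715.880041 / 956.662468 = 2.838911


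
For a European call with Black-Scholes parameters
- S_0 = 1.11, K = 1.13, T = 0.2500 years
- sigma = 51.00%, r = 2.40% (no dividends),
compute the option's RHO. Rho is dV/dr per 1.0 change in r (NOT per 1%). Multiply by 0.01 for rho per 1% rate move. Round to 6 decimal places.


d1 = 0.0809995396; d2 = -0.1740004604
phi(d1) = 0.3976357094; exp(-qT) = 1.0000000000; exp(-rT) = 0.9940179641
N(d2) = 0.4309325502
Rho = K*T*exp(-rT)*N(d2) = 1.1300 * 0.2500 * 0.9940179641 * 0.4309325502 = 0.121010

Answer: Rho = 0.121010


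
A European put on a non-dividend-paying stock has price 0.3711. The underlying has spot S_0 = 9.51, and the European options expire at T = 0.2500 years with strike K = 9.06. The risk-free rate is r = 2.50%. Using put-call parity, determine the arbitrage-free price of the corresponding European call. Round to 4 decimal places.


Put-call parity: C - P = S_0 * exp(-qT) - K * exp(-rT).
S_0 * exp(-qT) = 9.5100 * 1.00000000 = 9.51000000
K * exp(-rT) = 9.0600 * 0.99376949 = 9.00355159
C = P + S*exp(-qT) - K*exp(-rT)
C = 0.3711 + 9.51000000 - 9.00355159 = 0.8775

Answer: Call price = 0.8775


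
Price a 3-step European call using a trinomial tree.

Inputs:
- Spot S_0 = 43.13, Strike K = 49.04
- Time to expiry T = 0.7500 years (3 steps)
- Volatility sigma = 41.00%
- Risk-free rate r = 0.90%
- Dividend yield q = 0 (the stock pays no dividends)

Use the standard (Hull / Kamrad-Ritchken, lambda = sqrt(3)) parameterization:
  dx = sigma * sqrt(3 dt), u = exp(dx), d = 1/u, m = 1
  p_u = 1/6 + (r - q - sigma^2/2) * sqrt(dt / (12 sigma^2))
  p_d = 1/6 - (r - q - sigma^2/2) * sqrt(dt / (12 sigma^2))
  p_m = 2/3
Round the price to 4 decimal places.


Answer: Price = V(0,0) = 4.1789

Derivation:
dt = T/N = 0.250000; dx = sigma*sqrt(3*dt) = 0.355070
u = exp(dx) = 1.426281; d = 1/u = 0.701124
p_u = 0.140246, p_m = 0.666667, p_d = 0.193087
Discount per step: exp(-r*dt) = 0.997753
Stock lattice S(k, j) with j the centered position index:
  k=0: S(0,+0) = 43.1300
  k=1: S(1,-1) = 30.2395; S(1,+0) = 43.1300; S(1,+1) = 61.5155
  k=2: S(2,-2) = 21.2016; S(2,-1) = 30.2395; S(2,+0) = 43.1300; S(2,+1) = 61.5155; S(2,+2) = 87.7384
  k=3: S(3,-3) = 14.8650; S(3,-2) = 21.2016; S(3,-1) = 30.2395; S(3,+0) = 43.1300; S(3,+1) = 61.5155; S(3,+2) = 87.7384; S(3,+3) = 125.1396
Terminal payoffs V(N, j) = max(S_T - K, 0):
  V(3,-3) = 0.000000; V(3,-2) = 0.000000; V(3,-1) = 0.000000; V(3,+0) = 0.000000; V(3,+1) = 12.475503; V(3,+2) = 38.698398; V(3,+3) = 76.099618
Backward induction: V(k, j) = exp(-r*dt) * [p_u * V(k+1, j+1) + p_m * V(k+1, j) + p_d * V(k+1, j-1)]
  V(2,-2) = exp(-r*dt) * [p_u*0.000000 + p_m*0.000000 + p_d*0.000000] = 0.000000
  V(2,-1) = exp(-r*dt) * [p_u*0.000000 + p_m*0.000000 + p_d*0.000000] = 0.000000
  V(2,+0) = exp(-r*dt) * [p_u*12.475503 + p_m*0.000000 + p_d*0.000000] = 1.745705
  V(2,+1) = exp(-r*dt) * [p_u*38.698398 + p_m*12.475503 + p_d*0.000000] = 13.713402
  V(2,+2) = exp(-r*dt) * [p_u*76.099618 + p_m*38.698398 + p_d*12.475503] = 38.793069
  V(1,-1) = exp(-r*dt) * [p_u*1.745705 + p_m*0.000000 + p_d*0.000000] = 0.244278
  V(1,+0) = exp(-r*dt) * [p_u*13.713402 + p_m*1.745705 + p_d*0.000000] = 3.080113
  V(1,+1) = exp(-r*dt) * [p_u*38.793069 + p_m*13.713402 + p_d*1.745705] = 14.886377
  V(0,+0) = exp(-r*dt) * [p_u*14.886377 + p_m*3.080113 + p_d*0.244278] = 4.178915


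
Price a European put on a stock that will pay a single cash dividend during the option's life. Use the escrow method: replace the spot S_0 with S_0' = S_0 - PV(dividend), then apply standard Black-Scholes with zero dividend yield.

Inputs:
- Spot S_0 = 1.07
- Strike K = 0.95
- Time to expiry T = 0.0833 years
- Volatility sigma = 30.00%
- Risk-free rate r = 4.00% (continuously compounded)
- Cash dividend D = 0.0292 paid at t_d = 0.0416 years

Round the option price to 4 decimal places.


PV(D) = D * exp(-r * t_d) = 0.0292 * 0.99833738 = 0.02915145
S_0' = S_0 - PV(D) = 1.0700 - 0.02915145 = 1.04084855
d1 = (ln(S_0'/K) + (r + sigma^2/2)*T) / (sigma*sqrt(T)) = 1.13656914
d2 = d1 - sigma*sqrt(T) = 1.04998392
exp(-rT) = 0.99667354
N(-d1) = 0.12785922; N(-d2) = 0.14686275
P = K * exp(-rT) * N(-d2) - S_0' * N(-d1) = 0.9500 * 0.99667354 * 0.14686275 - 1.04084855 * 0.12785922 = 0.0060

Answer: Price = 0.0060


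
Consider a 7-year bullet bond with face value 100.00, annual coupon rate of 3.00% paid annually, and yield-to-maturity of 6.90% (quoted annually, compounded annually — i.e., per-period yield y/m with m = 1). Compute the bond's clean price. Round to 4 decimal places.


Coupon per period c = face * coupon_rate / m = 3.000000
Periods per year m = 1; per-period yield y/m = 0.069000
Number of cashflows N = 7
Cashflows (t years, CF_t, discount factor 1/(1+y/m)^(m*t), PV):
  t = 1.0000: CF_t = 3.000000, DF = 0.935454, PV = 2.806361
  t = 2.0000: CF_t = 3.000000, DF = 0.875074, PV = 2.625221
  t = 3.0000: CF_t = 3.000000, DF = 0.818591, PV = 2.455773
  t = 4.0000: CF_t = 3.000000, DF = 0.765754, PV = 2.297261
  t = 5.0000: CF_t = 3.000000, DF = 0.716327, PV = 2.148982
  t = 6.0000: CF_t = 3.000000, DF = 0.670091, PV = 2.010273
  t = 7.0000: CF_t = 103.000000, DF = 0.626839, PV = 64.564425
Price P = sum_t PV_t = 78.908296

Answer: Price = 78.9083


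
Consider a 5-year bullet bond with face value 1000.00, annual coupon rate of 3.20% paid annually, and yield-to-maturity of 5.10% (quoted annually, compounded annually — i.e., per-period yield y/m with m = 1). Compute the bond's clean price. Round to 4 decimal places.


Answer: Price = 917.9668

Derivation:
Coupon per period c = face * coupon_rate / m = 32.000000
Periods per year m = 1; per-period yield y/m = 0.051000
Number of cashflows N = 5
Cashflows (t years, CF_t, discount factor 1/(1+y/m)^(m*t), PV):
  t = 1.0000: CF_t = 32.000000, DF = 0.951475, PV = 30.447193
  t = 2.0000: CF_t = 32.000000, DF = 0.905304, PV = 28.969737
  t = 3.0000: CF_t = 32.000000, DF = 0.861374, PV = 27.563974
  t = 4.0000: CF_t = 32.000000, DF = 0.819576, PV = 26.226426
  t = 5.0000: CF_t = 1032.000000, DF = 0.779806, PV = 804.759509
Price P = sum_t PV_t = 917.966839


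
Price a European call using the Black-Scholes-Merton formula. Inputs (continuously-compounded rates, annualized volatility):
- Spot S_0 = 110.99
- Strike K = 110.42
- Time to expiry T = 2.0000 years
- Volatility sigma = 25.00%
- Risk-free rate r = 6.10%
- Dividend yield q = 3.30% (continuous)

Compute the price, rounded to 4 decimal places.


Answer: Price = 17.4370

Derivation:
d1 = (ln(S/K) + (r - q + 0.5*sigma^2) * T) / (sigma * sqrt(T)) = 0.34973171
d2 = d1 - sigma * sqrt(T) = -0.00382169
exp(-rT) = 0.88514837; exp(-qT) = 0.93613086
C = S_0 * exp(-qT) * N(d1) - K * exp(-rT) * N(d2)
N(d1) = 0.63672997; N(d2) = 0.49847537
C = 110.9900 * 0.93613086 * 0.63672997 - 110.4200 * 0.88514837 * 0.49847537 = 17.4370


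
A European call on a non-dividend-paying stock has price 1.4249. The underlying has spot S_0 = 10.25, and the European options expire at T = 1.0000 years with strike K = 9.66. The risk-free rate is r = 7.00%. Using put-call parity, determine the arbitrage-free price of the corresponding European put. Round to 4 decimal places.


Answer: Put price = 0.1818

Derivation:
Put-call parity: C - P = S_0 * exp(-qT) - K * exp(-rT).
S_0 * exp(-qT) = 10.2500 * 1.00000000 = 10.25000000
K * exp(-rT) = 9.6600 * 0.93239382 = 9.00692430
P = C - S*exp(-qT) + K*exp(-rT)
P = 1.4249 - 10.25000000 + 9.00692430 = 0.1818


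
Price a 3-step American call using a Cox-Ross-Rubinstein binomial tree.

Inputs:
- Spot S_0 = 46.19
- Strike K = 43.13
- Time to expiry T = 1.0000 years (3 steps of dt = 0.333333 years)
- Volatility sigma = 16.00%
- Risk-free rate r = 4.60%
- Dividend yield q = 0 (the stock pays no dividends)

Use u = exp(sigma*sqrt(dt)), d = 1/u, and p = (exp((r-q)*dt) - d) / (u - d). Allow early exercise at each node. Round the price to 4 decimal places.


dt = T/N = 0.333333
u = exp(sigma*sqrt(dt)) = 1.096777; d = 1/u = 0.911762
p = (exp((r-q)*dt) - d) / (u - d) = 0.560437
Discount per step: exp(-r*dt) = 0.984784
Stock lattice S(k, i) with i counting down-moves:
  k=0: S(0,0) = 46.1900
  k=1: S(1,0) = 50.6601; S(1,1) = 42.1143
  k=2: S(2,0) = 55.5629; S(2,1) = 46.1900; S(2,2) = 38.3982
  k=3: S(3,0) = 60.9401; S(3,1) = 50.6601; S(3,2) = 42.1143; S(3,3) = 35.0101
Terminal payoffs V(N, i) = max(S_T - K, 0):
  V(3,0) = 17.810102; V(3,1) = 7.530138; V(3,2) = 0.000000; V(3,3) = 0.000000
Backward induction: V(k, i) = exp(-r*dt) * [p * V(k+1, i) + (1-p) * V(k+1, i+1)]; then take max(V_cont, immediate exercise) for American.
  V(2,0) = exp(-r*dt) * [p*17.810102 + (1-p)*7.530138] = 13.089166; exercise = 12.432883; V(2,0) = max -> 13.089166
  V(2,1) = exp(-r*dt) * [p*7.530138 + (1-p)*0.000000] = 4.155954; exercise = 3.060000; V(2,1) = max -> 4.155954
  V(2,2) = exp(-r*dt) * [p*0.000000 + (1-p)*0.000000] = 0.000000; exercise = 0.000000; V(2,2) = max -> 0.000000
  V(1,0) = exp(-r*dt) * [p*13.089166 + (1-p)*4.155954] = 9.023039; exercise = 7.530138; V(1,0) = max -> 9.023039
  V(1,1) = exp(-r*dt) * [p*4.155954 + (1-p)*0.000000] = 2.293710; exercise = 0.000000; V(1,1) = max -> 2.293710
  V(0,0) = exp(-r*dt) * [p*9.023039 + (1-p)*2.293710] = 5.972788; exercise = 3.060000; V(0,0) = max -> 5.972788

Answer: Price = V(0,0) = 5.9728


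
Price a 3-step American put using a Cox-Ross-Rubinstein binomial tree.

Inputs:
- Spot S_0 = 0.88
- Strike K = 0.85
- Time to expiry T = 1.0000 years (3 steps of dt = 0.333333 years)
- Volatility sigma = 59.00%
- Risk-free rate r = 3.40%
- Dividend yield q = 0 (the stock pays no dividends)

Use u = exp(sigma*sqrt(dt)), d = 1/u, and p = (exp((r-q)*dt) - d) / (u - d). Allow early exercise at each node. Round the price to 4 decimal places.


dt = T/N = 0.333333
u = exp(sigma*sqrt(dt)) = 1.405842; d = 1/u = 0.711317
p = (exp((r-q)*dt) - d) / (u - d) = 0.432066
Discount per step: exp(-r*dt) = 0.988731
Stock lattice S(k, i) with i counting down-moves:
  k=0: S(0,0) = 0.8800
  k=1: S(1,0) = 1.2371; S(1,1) = 0.6260
  k=2: S(2,0) = 1.7392; S(2,1) = 0.8800; S(2,2) = 0.4453
  k=3: S(3,0) = 2.4451; S(3,1) = 1.2371; S(3,2) = 0.6260; S(3,3) = 0.3167
Terminal payoffs V(N, i) = max(K - S_T, 0):
  V(3,0) = 0.000000; V(3,1) = 0.000000; V(3,2) = 0.224041; V(3,3) = 0.533282
Backward induction: V(k, i) = exp(-r*dt) * [p * V(k+1, i) + (1-p) * V(k+1, i+1)]; then take max(V_cont, immediate exercise) for American.
  V(2,0) = exp(-r*dt) * [p*0.000000 + (1-p)*0.000000] = 0.000000; exercise = 0.000000; V(2,0) = max -> 0.000000
  V(2,1) = exp(-r*dt) * [p*0.000000 + (1-p)*0.224041] = 0.125807; exercise = 0.000000; V(2,1) = max -> 0.125807
  V(2,2) = exp(-r*dt) * [p*0.224041 + (1-p)*0.533282] = 0.395165; exercise = 0.404744; V(2,2) = max -> 0.404744
  V(1,0) = exp(-r*dt) * [p*0.000000 + (1-p)*0.125807] = 0.070645; exercise = 0.000000; V(1,0) = max -> 0.070645
  V(1,1) = exp(-r*dt) * [p*0.125807 + (1-p)*0.404744] = 0.281022; exercise = 0.224041; V(1,1) = max -> 0.281022
  V(0,0) = exp(-r*dt) * [p*0.070645 + (1-p)*0.281022] = 0.187982; exercise = 0.000000; V(0,0) = max -> 0.187982

Answer: Price = V(0,0) = 0.1880


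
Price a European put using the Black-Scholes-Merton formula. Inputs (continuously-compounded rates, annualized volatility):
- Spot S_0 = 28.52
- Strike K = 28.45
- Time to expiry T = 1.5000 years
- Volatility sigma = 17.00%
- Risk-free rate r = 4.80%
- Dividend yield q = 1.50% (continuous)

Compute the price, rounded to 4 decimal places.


d1 = (ln(S/K) + (r - q + 0.5*sigma^2) * T) / (sigma * sqrt(T)) = 0.35365077
d2 = d1 - sigma * sqrt(T) = 0.14544414
exp(-rT) = 0.93053090; exp(-qT) = 0.97775124
P = K * exp(-rT) * N(-d2) - S_0 * exp(-qT) * N(-d1)
N(-d1) = 0.36180031; N(-d2) = 0.44218011
P = 28.4500 * 0.93053090 * 0.44218011 - 28.5200 * 0.97775124 * 0.36180031 = 1.6171

Answer: Price = 1.6171


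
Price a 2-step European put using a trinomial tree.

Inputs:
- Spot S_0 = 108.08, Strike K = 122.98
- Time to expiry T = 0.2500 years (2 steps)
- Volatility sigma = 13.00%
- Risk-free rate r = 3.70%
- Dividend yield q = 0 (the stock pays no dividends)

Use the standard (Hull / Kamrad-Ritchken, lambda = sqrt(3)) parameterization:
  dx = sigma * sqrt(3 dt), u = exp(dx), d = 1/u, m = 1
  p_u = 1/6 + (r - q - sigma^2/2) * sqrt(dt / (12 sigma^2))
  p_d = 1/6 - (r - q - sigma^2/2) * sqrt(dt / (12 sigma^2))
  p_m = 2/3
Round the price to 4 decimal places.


Answer: Price = V(0,0) = 13.9020

Derivation:
dt = T/N = 0.125000; dx = sigma*sqrt(3*dt) = 0.079608
u = exp(dx) = 1.082863; d = 1/u = 0.923478
p_u = 0.189081, p_m = 0.666667, p_d = 0.144252
Discount per step: exp(-r*dt) = 0.995386
Stock lattice S(k, j) with j the centered position index:
  k=0: S(0,+0) = 108.0800
  k=1: S(1,-1) = 99.8095; S(1,+0) = 108.0800; S(1,+1) = 117.0358
  k=2: S(2,-2) = 92.1719; S(2,-1) = 99.8095; S(2,+0) = 108.0800; S(2,+1) = 117.0358; S(2,+2) = 126.7338
Terminal payoffs V(N, j) = max(K - S_T, 0):
  V(2,-2) = 30.808142; V(2,-1) = 23.170509; V(2,+0) = 14.900000; V(2,+1) = 5.944172; V(2,+2) = 0.000000
Backward induction: V(k, j) = exp(-r*dt) * [p_u * V(k+1, j+1) + p_m * V(k+1, j) + p_d * V(k+1, j-1)]
  V(1,-1) = exp(-r*dt) * [p_u*14.900000 + p_m*23.170509 + p_d*30.808142] = 22.603674
  V(1,+0) = exp(-r*dt) * [p_u*5.944172 + p_m*14.900000 + p_d*23.170509] = 14.333217
  V(1,+1) = exp(-r*dt) * [p_u*0.000000 + p_m*5.944172 + p_d*14.900000] = 6.083937
  V(0,+0) = exp(-r*dt) * [p_u*6.083937 + p_m*14.333217 + p_d*22.603674] = 13.902021


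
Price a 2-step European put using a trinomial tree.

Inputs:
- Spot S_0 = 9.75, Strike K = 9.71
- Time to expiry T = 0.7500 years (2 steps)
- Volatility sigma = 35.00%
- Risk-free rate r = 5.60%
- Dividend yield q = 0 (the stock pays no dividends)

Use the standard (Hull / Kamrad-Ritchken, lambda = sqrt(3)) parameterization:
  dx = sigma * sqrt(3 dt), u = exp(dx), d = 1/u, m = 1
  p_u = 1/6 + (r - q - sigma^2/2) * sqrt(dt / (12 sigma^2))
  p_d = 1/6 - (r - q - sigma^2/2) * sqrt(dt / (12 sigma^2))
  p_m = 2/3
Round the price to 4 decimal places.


Answer: Price = V(0,0) = 0.7852

Derivation:
dt = T/N = 0.375000; dx = sigma*sqrt(3*dt) = 0.371231
u = exp(dx) = 1.449518; d = 1/u = 0.689885
p_u = 0.164015, p_m = 0.666667, p_d = 0.169318
Discount per step: exp(-r*dt) = 0.979219
Stock lattice S(k, j) with j the centered position index:
  k=0: S(0,+0) = 9.7500
  k=1: S(1,-1) = 6.7264; S(1,+0) = 9.7500; S(1,+1) = 14.1328
  k=2: S(2,-2) = 4.6404; S(2,-1) = 6.7264; S(2,+0) = 9.7500; S(2,+1) = 14.1328; S(2,+2) = 20.4857
Terminal payoffs V(N, j) = max(K - S_T, 0):
  V(2,-2) = 5.069579; V(2,-1) = 2.983626; V(2,+0) = 0.000000; V(2,+1) = 0.000000; V(2,+2) = 0.000000
Backward induction: V(k, j) = exp(-r*dt) * [p_u * V(k+1, j+1) + p_m * V(k+1, j) + p_d * V(k+1, j-1)]
  V(1,-1) = exp(-r*dt) * [p_u*0.000000 + p_m*2.983626 + p_d*5.069579] = 2.788283
  V(1,+0) = exp(-r*dt) * [p_u*0.000000 + p_m*0.000000 + p_d*2.983626] = 0.494684
  V(1,+1) = exp(-r*dt) * [p_u*0.000000 + p_m*0.000000 + p_d*0.000000] = 0.000000
  V(0,+0) = exp(-r*dt) * [p_u*0.000000 + p_m*0.494684 + p_d*2.788283] = 0.785233


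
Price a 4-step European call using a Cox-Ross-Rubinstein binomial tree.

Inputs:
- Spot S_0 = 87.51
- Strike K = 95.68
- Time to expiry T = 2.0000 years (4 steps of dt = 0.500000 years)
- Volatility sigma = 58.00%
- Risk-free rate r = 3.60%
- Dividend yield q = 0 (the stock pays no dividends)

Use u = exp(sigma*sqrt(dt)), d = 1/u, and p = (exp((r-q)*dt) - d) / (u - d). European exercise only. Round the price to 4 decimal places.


Answer: Price = V(0,0) = 26.8606

Derivation:
dt = T/N = 0.500000
u = exp(sigma*sqrt(dt)) = 1.507002; d = 1/u = 0.663569
p = (exp((r-q)*dt) - d) / (u - d) = 0.420417
Discount per step: exp(-r*dt) = 0.982161
Stock lattice S(k, i) with i counting down-moves:
  k=0: S(0,0) = 87.5100
  k=1: S(1,0) = 131.8777; S(1,1) = 58.0690
  k=2: S(2,0) = 198.7399; S(2,1) = 87.5100; S(2,2) = 38.5328
  k=3: S(3,0) = 299.5013; S(3,1) = 131.8777; S(3,2) = 58.0690; S(3,3) = 25.5692
  k=4: S(4,0) = 451.3490; S(4,1) = 198.7399; S(4,2) = 87.5100; S(4,3) = 38.5328; S(4,4) = 16.9669
Terminal payoffs V(N, i) = max(S_T - K, 0):
  V(4,0) = 355.668968; V(4,1) = 103.059901; V(4,2) = 0.000000; V(4,3) = 0.000000; V(4,4) = 0.000000
Backward induction: V(k, i) = exp(-r*dt) * [p * V(k+1, i) + (1-p) * V(k+1, i+1)].
  V(3,0) = exp(-r*dt) * [p*355.668968 + (1-p)*103.059901] = 205.528166
  V(3,1) = exp(-r*dt) * [p*103.059901 + (1-p)*0.000000] = 42.555254
  V(3,2) = exp(-r*dt) * [p*0.000000 + (1-p)*0.000000] = 0.000000
  V(3,3) = exp(-r*dt) * [p*0.000000 + (1-p)*0.000000] = 0.000000
  V(2,0) = exp(-r*dt) * [p*205.528166 + (1-p)*42.555254] = 109.090508
  V(2,1) = exp(-r*dt) * [p*42.555254 + (1-p)*0.000000] = 17.571817
  V(2,2) = exp(-r*dt) * [p*0.000000 + (1-p)*0.000000] = 0.000000
  V(1,0) = exp(-r*dt) * [p*109.090508 + (1-p)*17.571817] = 55.048039
  V(1,1) = exp(-r*dt) * [p*17.571817 + (1-p)*0.000000] = 7.255714
  V(0,0) = exp(-r*dt) * [p*55.048039 + (1-p)*7.255714] = 26.860575


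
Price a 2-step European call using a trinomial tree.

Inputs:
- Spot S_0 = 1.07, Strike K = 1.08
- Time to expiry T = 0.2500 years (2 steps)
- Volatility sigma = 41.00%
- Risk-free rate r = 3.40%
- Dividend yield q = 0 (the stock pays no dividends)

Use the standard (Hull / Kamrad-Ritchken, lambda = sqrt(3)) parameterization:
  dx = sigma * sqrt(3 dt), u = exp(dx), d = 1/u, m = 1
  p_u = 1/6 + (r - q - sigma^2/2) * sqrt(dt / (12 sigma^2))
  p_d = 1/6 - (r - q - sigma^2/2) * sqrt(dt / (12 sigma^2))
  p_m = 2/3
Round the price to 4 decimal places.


Answer: Price = V(0,0) = 0.0764

Derivation:
dt = T/N = 0.125000; dx = sigma*sqrt(3*dt) = 0.251073
u = exp(dx) = 1.285404; d = 1/u = 0.777966
p_u = 0.154208, p_m = 0.666667, p_d = 0.179126
Discount per step: exp(-r*dt) = 0.995759
Stock lattice S(k, j) with j the centered position index:
  k=0: S(0,+0) = 1.0700
  k=1: S(1,-1) = 0.8324; S(1,+0) = 1.0700; S(1,+1) = 1.3754
  k=2: S(2,-2) = 0.6476; S(2,-1) = 0.8324; S(2,+0) = 1.0700; S(2,+1) = 1.3754; S(2,+2) = 1.7679
Terminal payoffs V(N, j) = max(S_T - K, 0):
  V(2,-2) = 0.000000; V(2,-1) = 0.000000; V(2,+0) = 0.000000; V(2,+1) = 0.295382; V(2,+2) = 0.687921
Backward induction: V(k, j) = exp(-r*dt) * [p_u * V(k+1, j+1) + p_m * V(k+1, j) + p_d * V(k+1, j-1)]
  V(1,-1) = exp(-r*dt) * [p_u*0.000000 + p_m*0.000000 + p_d*0.000000] = 0.000000
  V(1,+0) = exp(-r*dt) * [p_u*0.295382 + p_m*0.000000 + p_d*0.000000] = 0.045357
  V(1,+1) = exp(-r*dt) * [p_u*0.687921 + p_m*0.295382 + p_d*0.000000] = 0.301719
  V(0,+0) = exp(-r*dt) * [p_u*0.301719 + p_m*0.045357 + p_d*0.000000] = 0.076440


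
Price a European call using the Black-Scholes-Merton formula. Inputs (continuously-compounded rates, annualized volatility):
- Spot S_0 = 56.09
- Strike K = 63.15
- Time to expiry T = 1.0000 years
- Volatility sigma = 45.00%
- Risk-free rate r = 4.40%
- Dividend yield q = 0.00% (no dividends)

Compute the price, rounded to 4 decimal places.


d1 = (ln(S/K) + (r - q + 0.5*sigma^2) * T) / (sigma * sqrt(T)) = 0.05932154
d2 = d1 - sigma * sqrt(T) = -0.39067846
exp(-rT) = 0.95695396; exp(-qT) = 1.00000000
C = S_0 * exp(-qT) * N(d1) - K * exp(-rT) * N(d2)
N(d1) = 0.52365200; N(d2) = 0.34801746
C = 56.0900 * 1.00000000 * 0.52365200 - 63.1500 * 0.95695396 * 0.34801746 = 8.3404

Answer: Price = 8.3404


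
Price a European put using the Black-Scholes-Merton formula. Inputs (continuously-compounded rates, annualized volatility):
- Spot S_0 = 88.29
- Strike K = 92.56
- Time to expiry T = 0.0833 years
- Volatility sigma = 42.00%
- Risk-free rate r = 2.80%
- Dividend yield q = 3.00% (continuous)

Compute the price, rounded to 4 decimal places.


d1 = (ln(S/K) + (r - q + 0.5*sigma^2) * T) / (sigma * sqrt(T)) = -0.33039104
d2 = d1 - sigma * sqrt(T) = -0.45161034
exp(-rT) = 0.99767032; exp(-qT) = 0.99750412
P = K * exp(-rT) * N(-d2) - S_0 * exp(-qT) * N(-d1)
N(-d1) = 0.62944774; N(-d2) = 0.67422514
P = 92.5600 * 0.99767032 * 0.67422514 - 88.2900 * 0.99750412 * 0.62944774 = 6.8257

Answer: Price = 6.8257


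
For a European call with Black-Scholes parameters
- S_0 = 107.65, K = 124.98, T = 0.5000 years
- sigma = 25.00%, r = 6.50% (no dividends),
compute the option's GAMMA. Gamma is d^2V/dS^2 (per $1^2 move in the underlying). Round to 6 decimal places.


d1 = -0.5721540417; d2 = -0.7489307370
phi(d1) = 0.3387074048; exp(-qT) = 1.0000000000; exp(-rT) = 0.9680224498
Gamma = exp(-qT) * phi(d1) / (S * sigma * sqrt(T)) = 1.0000000000 * 0.3387074048 / (107.6500 * 0.2500 * 0.7071067812) = 0.017799

Answer: Gamma = 0.017799


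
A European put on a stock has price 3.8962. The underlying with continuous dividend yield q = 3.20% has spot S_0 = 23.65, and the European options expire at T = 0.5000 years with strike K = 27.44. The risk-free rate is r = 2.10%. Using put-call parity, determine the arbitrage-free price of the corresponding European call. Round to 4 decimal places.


Answer: Call price = 0.0174

Derivation:
Put-call parity: C - P = S_0 * exp(-qT) - K * exp(-rT).
S_0 * exp(-qT) = 23.6500 * 0.98412732 = 23.27461112
K * exp(-rT) = 27.4400 * 0.98955493 = 27.15338735
C = P + S*exp(-qT) - K*exp(-rT)
C = 3.8962 + 23.27461112 - 27.15338735 = 0.0174


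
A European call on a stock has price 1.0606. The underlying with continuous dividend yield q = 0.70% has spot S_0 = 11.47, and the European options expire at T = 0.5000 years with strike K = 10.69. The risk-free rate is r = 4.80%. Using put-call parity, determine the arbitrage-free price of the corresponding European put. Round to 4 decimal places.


Put-call parity: C - P = S_0 * exp(-qT) - K * exp(-rT).
S_0 * exp(-qT) = 11.4700 * 0.99650612 = 11.42992517
K * exp(-rT) = 10.6900 * 0.97628571 = 10.43649424
P = C - S*exp(-qT) + K*exp(-rT)
P = 1.0606 - 11.42992517 + 10.43649424 = 0.0672

Answer: Put price = 0.0672


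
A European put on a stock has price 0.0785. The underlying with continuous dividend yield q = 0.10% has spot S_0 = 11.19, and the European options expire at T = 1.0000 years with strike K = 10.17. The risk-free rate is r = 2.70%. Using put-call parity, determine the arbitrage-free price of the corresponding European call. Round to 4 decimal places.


Answer: Call price = 1.3582

Derivation:
Put-call parity: C - P = S_0 * exp(-qT) - K * exp(-rT).
S_0 * exp(-qT) = 11.1900 * 0.99900050 = 11.17881559
K * exp(-rT) = 10.1700 * 0.97336124 = 9.89908383
C = P + S*exp(-qT) - K*exp(-rT)
C = 0.0785 + 11.17881559 - 9.89908383 = 1.3582


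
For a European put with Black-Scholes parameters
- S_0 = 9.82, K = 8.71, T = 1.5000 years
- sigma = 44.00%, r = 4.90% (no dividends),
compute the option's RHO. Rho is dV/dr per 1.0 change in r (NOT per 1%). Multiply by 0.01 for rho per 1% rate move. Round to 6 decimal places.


Answer: Rho = -5.636558

Derivation:
d1 = 0.6284227757; d2 = 0.0895350323
phi(d1) = 0.3274577874; exp(-qT) = 1.0000000000; exp(-rT) = 0.9291361458
N(-d2) = 0.4643283568
Rho = -K*T*exp(-rT)*N(-d2) = -8.7100 * 1.5000 * 0.9291361458 * 0.4643283568 = -5.636558


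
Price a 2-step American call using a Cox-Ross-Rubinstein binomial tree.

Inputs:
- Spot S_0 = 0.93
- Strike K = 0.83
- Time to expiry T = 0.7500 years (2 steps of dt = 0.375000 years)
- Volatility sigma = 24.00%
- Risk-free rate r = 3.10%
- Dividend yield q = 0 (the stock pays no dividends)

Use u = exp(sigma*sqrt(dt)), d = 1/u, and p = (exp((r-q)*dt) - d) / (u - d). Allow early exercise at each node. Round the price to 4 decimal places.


Answer: Price = V(0,0) = 0.1521

Derivation:
dt = T/N = 0.375000
u = exp(sigma*sqrt(dt)) = 1.158319; d = 1/u = 0.863320
p = (exp((r-q)*dt) - d) / (u - d) = 0.502961
Discount per step: exp(-r*dt) = 0.988442
Stock lattice S(k, i) with i counting down-moves:
  k=0: S(0,0) = 0.9300
  k=1: S(1,0) = 1.0772; S(1,1) = 0.8029
  k=2: S(2,0) = 1.2478; S(2,1) = 0.9300; S(2,2) = 0.6931
Terminal payoffs V(N, i) = max(S_T - K, 0):
  V(2,0) = 0.417783; V(2,1) = 0.100000; V(2,2) = 0.000000
Backward induction: V(k, i) = exp(-r*dt) * [p * V(k+1, i) + (1-p) * V(k+1, i+1)]; then take max(V_cont, immediate exercise) for American.
  V(1,0) = exp(-r*dt) * [p*0.417783 + (1-p)*0.100000] = 0.256829; exercise = 0.247236; V(1,0) = max -> 0.256829
  V(1,1) = exp(-r*dt) * [p*0.100000 + (1-p)*0.000000] = 0.049715; exercise = 0.000000; V(1,1) = max -> 0.049715
  V(0,0) = exp(-r*dt) * [p*0.256829 + (1-p)*0.049715] = 0.152107; exercise = 0.100000; V(0,0) = max -> 0.152107


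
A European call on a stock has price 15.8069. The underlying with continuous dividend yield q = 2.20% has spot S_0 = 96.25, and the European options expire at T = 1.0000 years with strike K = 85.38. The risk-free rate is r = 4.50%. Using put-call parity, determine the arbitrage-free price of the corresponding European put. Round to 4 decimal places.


Answer: Put price = 3.2743

Derivation:
Put-call parity: C - P = S_0 * exp(-qT) - K * exp(-rT).
S_0 * exp(-qT) = 96.2500 * 0.97824024 = 94.15562262
K * exp(-rT) = 85.3800 * 0.95599748 = 81.62306500
P = C - S*exp(-qT) + K*exp(-rT)
P = 15.8069 - 94.15562262 + 81.62306500 = 3.2743


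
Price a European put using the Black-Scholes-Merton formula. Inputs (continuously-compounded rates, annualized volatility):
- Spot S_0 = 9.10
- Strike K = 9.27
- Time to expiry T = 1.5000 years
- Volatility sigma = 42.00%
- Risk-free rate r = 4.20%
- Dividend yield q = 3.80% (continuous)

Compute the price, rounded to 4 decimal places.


Answer: Price = 1.8103

Derivation:
d1 = (ln(S/K) + (r - q + 0.5*sigma^2) * T) / (sigma * sqrt(T)) = 0.23287850
d2 = d1 - sigma * sqrt(T) = -0.28151435
exp(-rT) = 0.93894347; exp(-qT) = 0.94459407
P = K * exp(-rT) * N(-d2) - S_0 * exp(-qT) * N(-d1)
N(-d1) = 0.40792788; N(-d2) = 0.61084204
P = 9.2700 * 0.93894347 * 0.61084204 - 9.1000 * 0.94459407 * 0.40792788 = 1.8103


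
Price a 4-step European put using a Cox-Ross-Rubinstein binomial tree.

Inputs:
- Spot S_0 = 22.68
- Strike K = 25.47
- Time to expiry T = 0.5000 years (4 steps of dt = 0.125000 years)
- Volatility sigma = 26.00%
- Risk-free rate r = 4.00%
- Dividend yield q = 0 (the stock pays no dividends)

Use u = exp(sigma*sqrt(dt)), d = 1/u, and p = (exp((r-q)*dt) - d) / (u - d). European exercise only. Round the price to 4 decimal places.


Answer: Price = V(0,0) = 3.1931

Derivation:
dt = T/N = 0.125000
u = exp(sigma*sqrt(dt)) = 1.096281; d = 1/u = 0.912175
p = (exp((r-q)*dt) - d) / (u - d) = 0.504261
Discount per step: exp(-r*dt) = 0.995012
Stock lattice S(k, i) with i counting down-moves:
  k=0: S(0,0) = 22.6800
  k=1: S(1,0) = 24.8637; S(1,1) = 20.6881
  k=2: S(2,0) = 27.2576; S(2,1) = 22.6800; S(2,2) = 18.8712
  k=3: S(3,0) = 29.8820; S(3,1) = 24.8637; S(3,2) = 20.6881; S(3,3) = 17.2138
  k=4: S(4,0) = 32.7590; S(4,1) = 27.2576; S(4,2) = 22.6800; S(4,3) = 18.8712; S(4,4) = 15.7020
Terminal payoffs V(N, i) = max(K - S_T, 0):
  V(4,0) = 0.000000; V(4,1) = 0.000000; V(4,2) = 2.790000; V(4,3) = 6.598823; V(4,4) = 9.768002
Backward induction: V(k, i) = exp(-r*dt) * [p * V(k+1, i) + (1-p) * V(k+1, i+1)].
  V(3,0) = exp(-r*dt) * [p*0.000000 + (1-p)*0.000000] = 0.000000
  V(3,1) = exp(-r*dt) * [p*0.000000 + (1-p)*2.790000] = 1.376213
  V(3,2) = exp(-r*dt) * [p*2.790000 + (1-p)*6.598823] = 4.654848
  V(3,3) = exp(-r*dt) * [p*6.598823 + (1-p)*9.768002] = 8.129160
  V(2,0) = exp(-r*dt) * [p*0.000000 + (1-p)*1.376213] = 0.678839
  V(2,1) = exp(-r*dt) * [p*1.376213 + (1-p)*4.654848] = 2.986589
  V(2,2) = exp(-r*dt) * [p*4.654848 + (1-p)*8.129160] = 6.345393
  V(1,0) = exp(-r*dt) * [p*0.678839 + (1-p)*2.986589] = 1.813788
  V(1,1) = exp(-r*dt) * [p*2.986589 + (1-p)*6.345393] = 4.628477
  V(0,0) = exp(-r*dt) * [p*1.813788 + (1-p)*4.628477] = 3.193133


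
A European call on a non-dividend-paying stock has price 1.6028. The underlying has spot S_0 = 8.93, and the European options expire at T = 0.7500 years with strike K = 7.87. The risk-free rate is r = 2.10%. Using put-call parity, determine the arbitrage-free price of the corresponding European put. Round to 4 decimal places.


Put-call parity: C - P = S_0 * exp(-qT) - K * exp(-rT).
S_0 * exp(-qT) = 8.9300 * 1.00000000 = 8.93000000
K * exp(-rT) = 7.8700 * 0.98437338 = 7.74701852
P = C - S*exp(-qT) + K*exp(-rT)
P = 1.6028 - 8.93000000 + 7.74701852 = 0.4198

Answer: Put price = 0.4198


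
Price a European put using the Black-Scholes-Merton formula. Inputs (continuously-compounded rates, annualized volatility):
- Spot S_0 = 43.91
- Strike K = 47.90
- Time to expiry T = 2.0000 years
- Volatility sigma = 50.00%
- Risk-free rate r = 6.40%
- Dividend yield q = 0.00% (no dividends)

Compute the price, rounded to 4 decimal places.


d1 = (ln(S/K) + (r - q + 0.5*sigma^2) * T) / (sigma * sqrt(T)) = 0.41157374
d2 = d1 - sigma * sqrt(T) = -0.29553304
exp(-rT) = 0.87985338; exp(-qT) = 1.00000000
P = K * exp(-rT) * N(-d2) - S_0 * exp(-qT) * N(-d1)
N(-d1) = 0.34032594; N(-d2) = 0.61620664
P = 47.9000 * 0.87985338 * 0.61620664 - 43.9100 * 1.00000000 * 0.34032594 = 11.0263

Answer: Price = 11.0263


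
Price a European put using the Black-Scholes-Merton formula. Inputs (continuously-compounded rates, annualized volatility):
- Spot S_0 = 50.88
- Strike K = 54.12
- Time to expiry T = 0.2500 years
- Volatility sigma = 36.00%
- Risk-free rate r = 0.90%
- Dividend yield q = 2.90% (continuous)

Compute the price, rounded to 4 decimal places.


Answer: Price = 5.7442

Derivation:
d1 = (ln(S/K) + (r - q + 0.5*sigma^2) * T) / (sigma * sqrt(T)) = -0.28074380
d2 = d1 - sigma * sqrt(T) = -0.46074380
exp(-rT) = 0.99775253; exp(-qT) = 0.99277622
P = K * exp(-rT) * N(-d2) - S_0 * exp(-qT) * N(-d1)
N(-d1) = 0.61054654; N(-d2) = 0.67750879
P = 54.1200 * 0.99775253 * 0.67750879 - 50.8800 * 0.99277622 * 0.61054654 = 5.7442


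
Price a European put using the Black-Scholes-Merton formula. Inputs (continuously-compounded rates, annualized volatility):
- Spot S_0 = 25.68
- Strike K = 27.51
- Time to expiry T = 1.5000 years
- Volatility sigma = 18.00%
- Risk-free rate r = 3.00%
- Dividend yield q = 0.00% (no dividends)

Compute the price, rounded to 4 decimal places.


Answer: Price = 2.6042

Derivation:
d1 = (ln(S/K) + (r - q + 0.5*sigma^2) * T) / (sigma * sqrt(T)) = 0.00209977
d2 = d1 - sigma * sqrt(T) = -0.21835430
exp(-rT) = 0.95599748; exp(-qT) = 1.00000000
P = K * exp(-rT) * N(-d2) - S_0 * exp(-qT) * N(-d1)
N(-d1) = 0.49916231; N(-d2) = 0.58642347
P = 27.5100 * 0.95599748 * 0.58642347 - 25.6800 * 1.00000000 * 0.49916231 = 2.6042


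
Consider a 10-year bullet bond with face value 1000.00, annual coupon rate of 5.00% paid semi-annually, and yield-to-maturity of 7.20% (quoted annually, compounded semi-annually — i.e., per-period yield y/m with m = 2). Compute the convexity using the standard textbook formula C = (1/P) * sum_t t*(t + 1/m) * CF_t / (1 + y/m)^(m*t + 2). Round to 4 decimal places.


Coupon per period c = face * coupon_rate / m = 25.000000
Periods per year m = 2; per-period yield y/m = 0.036000
Number of cashflows N = 20
Cashflows (t years, CF_t, discount factor 1/(1+y/m)^(m*t), PV):
  t = 0.5000: CF_t = 25.000000, DF = 0.965251, PV = 24.131274
  t = 1.0000: CF_t = 25.000000, DF = 0.931709, PV = 23.292736
  t = 1.5000: CF_t = 25.000000, DF = 0.899333, PV = 22.483336
  t = 2.0000: CF_t = 25.000000, DF = 0.868082, PV = 21.702061
  t = 2.5000: CF_t = 25.000000, DF = 0.837917, PV = 20.947936
  t = 3.0000: CF_t = 25.000000, DF = 0.808801, PV = 20.220015
  t = 3.5000: CF_t = 25.000000, DF = 0.780696, PV = 19.517389
  t = 4.0000: CF_t = 25.000000, DF = 0.753567, PV = 18.839179
  t = 4.5000: CF_t = 25.000000, DF = 0.727381, PV = 18.184535
  t = 5.0000: CF_t = 25.000000, DF = 0.702106, PV = 17.552640
  t = 5.5000: CF_t = 25.000000, DF = 0.677708, PV = 16.942703
  t = 6.0000: CF_t = 25.000000, DF = 0.654158, PV = 16.353960
  t = 6.5000: CF_t = 25.000000, DF = 0.631427, PV = 15.785676
  t = 7.0000: CF_t = 25.000000, DF = 0.609486, PV = 15.237139
  t = 7.5000: CF_t = 25.000000, DF = 0.588307, PV = 14.707663
  t = 8.0000: CF_t = 25.000000, DF = 0.567863, PV = 14.196586
  t = 8.5000: CF_t = 25.000000, DF = 0.548131, PV = 13.703268
  t = 9.0000: CF_t = 25.000000, DF = 0.529084, PV = 13.227093
  t = 9.5000: CF_t = 25.000000, DF = 0.510699, PV = 12.767464
  t = 10.0000: CF_t = 1025.000000, DF = 0.492952, PV = 505.276101
Price P = sum_t PV_t = 845.068756
Convexity numerator sum_t t*(t + 1/m) * CF_t / (1+y/m)^(m*t + 2):
  t = 0.5000: term = 11.241668
  t = 1.0000: term = 32.553092
  t = 1.5000: term = 62.843807
  t = 2.0000: term = 101.100076
  t = 2.5000: term = 146.380418
  t = 3.0000: term = 197.811376
  t = 3.5000: term = 254.583496
  t = 4.0000: term = 315.947526
  t = 4.5000: term = 381.210819
  t = 5.0000: term = 449.733913
  t = 5.5000: term = 520.927312
  t = 6.0000: term = 594.248426
  t = 6.5000: term = 669.198678
  t = 7.0000: term = 745.320773
  t = 7.5000: term = 822.196109
  t = 8.0000: term = 899.442333
  t = 8.5000: term = 976.711027
  t = 9.0000: term = 1053.685528
  t = 9.5000: term = 1130.078859
  t = 10.0000: term = 49430.903144
Convexity = (1/P) * sum = 58796.118380 / 845.068756 = 69.575544

Answer: Convexity = 69.5755
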